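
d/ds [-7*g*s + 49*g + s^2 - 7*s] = -7*g + 2*s - 7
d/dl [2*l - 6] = 2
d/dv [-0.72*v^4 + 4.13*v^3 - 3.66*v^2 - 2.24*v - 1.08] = -2.88*v^3 + 12.39*v^2 - 7.32*v - 2.24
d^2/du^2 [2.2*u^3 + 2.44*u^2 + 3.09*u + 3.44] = 13.2*u + 4.88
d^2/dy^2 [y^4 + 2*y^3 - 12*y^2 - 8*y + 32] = 12*y^2 + 12*y - 24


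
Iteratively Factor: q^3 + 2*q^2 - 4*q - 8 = (q + 2)*(q^2 - 4) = (q + 2)^2*(q - 2)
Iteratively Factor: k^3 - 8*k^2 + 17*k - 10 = (k - 5)*(k^2 - 3*k + 2) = (k - 5)*(k - 1)*(k - 2)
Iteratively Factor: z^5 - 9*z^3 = (z)*(z^4 - 9*z^2) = z*(z - 3)*(z^3 + 3*z^2) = z^2*(z - 3)*(z^2 + 3*z) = z^2*(z - 3)*(z + 3)*(z)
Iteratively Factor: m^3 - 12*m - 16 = (m + 2)*(m^2 - 2*m - 8) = (m + 2)^2*(m - 4)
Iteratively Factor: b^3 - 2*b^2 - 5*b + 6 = (b + 2)*(b^2 - 4*b + 3) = (b - 1)*(b + 2)*(b - 3)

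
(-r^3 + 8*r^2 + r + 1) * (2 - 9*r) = 9*r^4 - 74*r^3 + 7*r^2 - 7*r + 2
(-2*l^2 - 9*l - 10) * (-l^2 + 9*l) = 2*l^4 - 9*l^3 - 71*l^2 - 90*l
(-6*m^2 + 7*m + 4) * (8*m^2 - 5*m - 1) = -48*m^4 + 86*m^3 + 3*m^2 - 27*m - 4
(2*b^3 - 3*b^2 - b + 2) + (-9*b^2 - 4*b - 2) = 2*b^3 - 12*b^2 - 5*b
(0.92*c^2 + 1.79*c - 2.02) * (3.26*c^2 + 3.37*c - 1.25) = 2.9992*c^4 + 8.9358*c^3 - 1.7029*c^2 - 9.0449*c + 2.525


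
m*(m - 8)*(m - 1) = m^3 - 9*m^2 + 8*m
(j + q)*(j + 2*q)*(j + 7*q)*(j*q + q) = j^4*q + 10*j^3*q^2 + j^3*q + 23*j^2*q^3 + 10*j^2*q^2 + 14*j*q^4 + 23*j*q^3 + 14*q^4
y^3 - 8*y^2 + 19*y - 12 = (y - 4)*(y - 3)*(y - 1)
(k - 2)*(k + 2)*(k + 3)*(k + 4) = k^4 + 7*k^3 + 8*k^2 - 28*k - 48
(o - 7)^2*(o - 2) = o^3 - 16*o^2 + 77*o - 98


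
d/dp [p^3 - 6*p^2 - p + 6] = 3*p^2 - 12*p - 1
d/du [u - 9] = 1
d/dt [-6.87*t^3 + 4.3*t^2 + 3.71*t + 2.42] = -20.61*t^2 + 8.6*t + 3.71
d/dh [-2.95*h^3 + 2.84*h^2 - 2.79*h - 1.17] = -8.85*h^2 + 5.68*h - 2.79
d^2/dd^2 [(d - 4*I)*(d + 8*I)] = 2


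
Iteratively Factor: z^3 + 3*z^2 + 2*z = (z + 2)*(z^2 + z) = (z + 1)*(z + 2)*(z)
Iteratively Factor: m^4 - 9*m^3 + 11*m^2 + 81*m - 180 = (m - 4)*(m^3 - 5*m^2 - 9*m + 45) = (m - 5)*(m - 4)*(m^2 - 9) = (m - 5)*(m - 4)*(m - 3)*(m + 3)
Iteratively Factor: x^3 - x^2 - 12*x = (x)*(x^2 - x - 12) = x*(x + 3)*(x - 4)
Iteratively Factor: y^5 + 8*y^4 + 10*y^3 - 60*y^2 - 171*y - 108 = (y + 3)*(y^4 + 5*y^3 - 5*y^2 - 45*y - 36) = (y + 1)*(y + 3)*(y^3 + 4*y^2 - 9*y - 36) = (y + 1)*(y + 3)^2*(y^2 + y - 12) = (y - 3)*(y + 1)*(y + 3)^2*(y + 4)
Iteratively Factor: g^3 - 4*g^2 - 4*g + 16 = (g - 2)*(g^2 - 2*g - 8) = (g - 2)*(g + 2)*(g - 4)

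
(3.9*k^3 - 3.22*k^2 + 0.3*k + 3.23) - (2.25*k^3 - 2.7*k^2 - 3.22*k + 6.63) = 1.65*k^3 - 0.52*k^2 + 3.52*k - 3.4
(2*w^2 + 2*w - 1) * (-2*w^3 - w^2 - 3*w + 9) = -4*w^5 - 6*w^4 - 6*w^3 + 13*w^2 + 21*w - 9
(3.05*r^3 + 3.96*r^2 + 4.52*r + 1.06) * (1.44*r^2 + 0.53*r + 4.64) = 4.392*r^5 + 7.3189*r^4 + 22.7596*r^3 + 22.2964*r^2 + 21.5346*r + 4.9184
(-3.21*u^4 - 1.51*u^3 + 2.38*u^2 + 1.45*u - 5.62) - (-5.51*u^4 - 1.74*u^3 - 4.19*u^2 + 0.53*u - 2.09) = 2.3*u^4 + 0.23*u^3 + 6.57*u^2 + 0.92*u - 3.53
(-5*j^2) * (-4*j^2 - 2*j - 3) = 20*j^4 + 10*j^3 + 15*j^2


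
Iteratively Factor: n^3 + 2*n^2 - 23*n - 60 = (n + 3)*(n^2 - n - 20) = (n - 5)*(n + 3)*(n + 4)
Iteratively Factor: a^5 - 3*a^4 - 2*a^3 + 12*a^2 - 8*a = (a + 2)*(a^4 - 5*a^3 + 8*a^2 - 4*a) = (a - 1)*(a + 2)*(a^3 - 4*a^2 + 4*a) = a*(a - 1)*(a + 2)*(a^2 - 4*a + 4) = a*(a - 2)*(a - 1)*(a + 2)*(a - 2)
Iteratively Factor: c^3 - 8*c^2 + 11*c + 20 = (c - 4)*(c^2 - 4*c - 5) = (c - 4)*(c + 1)*(c - 5)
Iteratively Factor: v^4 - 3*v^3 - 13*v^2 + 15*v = (v + 3)*(v^3 - 6*v^2 + 5*v) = v*(v + 3)*(v^2 - 6*v + 5) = v*(v - 1)*(v + 3)*(v - 5)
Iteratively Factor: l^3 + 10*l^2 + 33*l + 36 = (l + 3)*(l^2 + 7*l + 12) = (l + 3)*(l + 4)*(l + 3)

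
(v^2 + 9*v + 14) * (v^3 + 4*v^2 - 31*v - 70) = v^5 + 13*v^4 + 19*v^3 - 293*v^2 - 1064*v - 980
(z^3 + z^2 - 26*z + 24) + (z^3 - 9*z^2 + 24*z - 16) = 2*z^3 - 8*z^2 - 2*z + 8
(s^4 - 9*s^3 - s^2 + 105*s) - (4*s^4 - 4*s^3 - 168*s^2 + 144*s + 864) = -3*s^4 - 5*s^3 + 167*s^2 - 39*s - 864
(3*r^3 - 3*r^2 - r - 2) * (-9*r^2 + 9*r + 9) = -27*r^5 + 54*r^4 + 9*r^3 - 18*r^2 - 27*r - 18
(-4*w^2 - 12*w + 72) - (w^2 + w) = -5*w^2 - 13*w + 72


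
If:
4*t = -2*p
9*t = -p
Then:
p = 0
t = 0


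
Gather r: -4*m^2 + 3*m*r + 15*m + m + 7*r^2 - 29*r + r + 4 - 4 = -4*m^2 + 16*m + 7*r^2 + r*(3*m - 28)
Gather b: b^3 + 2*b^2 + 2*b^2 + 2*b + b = b^3 + 4*b^2 + 3*b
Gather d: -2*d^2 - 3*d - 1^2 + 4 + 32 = -2*d^2 - 3*d + 35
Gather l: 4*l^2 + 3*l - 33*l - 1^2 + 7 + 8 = 4*l^2 - 30*l + 14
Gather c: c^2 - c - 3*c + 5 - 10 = c^2 - 4*c - 5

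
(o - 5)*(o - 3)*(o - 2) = o^3 - 10*o^2 + 31*o - 30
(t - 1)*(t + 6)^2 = t^3 + 11*t^2 + 24*t - 36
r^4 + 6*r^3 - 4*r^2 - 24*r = r*(r - 2)*(r + 2)*(r + 6)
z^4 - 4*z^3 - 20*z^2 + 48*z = z*(z - 6)*(z - 2)*(z + 4)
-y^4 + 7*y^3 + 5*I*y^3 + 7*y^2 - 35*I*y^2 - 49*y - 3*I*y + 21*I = (y - 7)*(y - 3*I)*(I*y + 1)^2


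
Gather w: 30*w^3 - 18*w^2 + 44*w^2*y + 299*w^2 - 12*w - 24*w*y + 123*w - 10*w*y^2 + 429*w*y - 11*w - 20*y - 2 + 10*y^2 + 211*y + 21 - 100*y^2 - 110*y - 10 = 30*w^3 + w^2*(44*y + 281) + w*(-10*y^2 + 405*y + 100) - 90*y^2 + 81*y + 9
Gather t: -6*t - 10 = -6*t - 10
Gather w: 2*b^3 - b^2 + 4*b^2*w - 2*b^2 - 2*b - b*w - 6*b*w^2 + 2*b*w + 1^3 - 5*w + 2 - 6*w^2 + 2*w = 2*b^3 - 3*b^2 - 2*b + w^2*(-6*b - 6) + w*(4*b^2 + b - 3) + 3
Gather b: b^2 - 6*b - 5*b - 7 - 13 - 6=b^2 - 11*b - 26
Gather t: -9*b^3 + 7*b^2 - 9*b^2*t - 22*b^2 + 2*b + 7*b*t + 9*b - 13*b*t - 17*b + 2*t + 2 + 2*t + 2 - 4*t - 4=-9*b^3 - 15*b^2 - 6*b + t*(-9*b^2 - 6*b)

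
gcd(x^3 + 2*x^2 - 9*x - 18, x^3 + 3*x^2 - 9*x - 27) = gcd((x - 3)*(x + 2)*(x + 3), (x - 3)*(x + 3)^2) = x^2 - 9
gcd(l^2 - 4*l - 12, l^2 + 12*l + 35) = 1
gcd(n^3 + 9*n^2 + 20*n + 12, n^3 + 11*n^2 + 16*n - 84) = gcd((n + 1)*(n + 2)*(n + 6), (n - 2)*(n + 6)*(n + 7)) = n + 6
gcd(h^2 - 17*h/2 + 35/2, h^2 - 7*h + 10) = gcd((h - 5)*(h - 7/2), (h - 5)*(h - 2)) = h - 5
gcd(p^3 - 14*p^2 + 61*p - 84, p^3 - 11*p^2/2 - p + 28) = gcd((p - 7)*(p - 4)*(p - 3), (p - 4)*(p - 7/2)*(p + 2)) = p - 4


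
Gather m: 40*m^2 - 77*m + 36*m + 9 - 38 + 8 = 40*m^2 - 41*m - 21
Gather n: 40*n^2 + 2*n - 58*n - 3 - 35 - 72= 40*n^2 - 56*n - 110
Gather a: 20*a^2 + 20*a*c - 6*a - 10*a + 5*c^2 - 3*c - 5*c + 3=20*a^2 + a*(20*c - 16) + 5*c^2 - 8*c + 3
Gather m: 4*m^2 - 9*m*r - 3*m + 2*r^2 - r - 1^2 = 4*m^2 + m*(-9*r - 3) + 2*r^2 - r - 1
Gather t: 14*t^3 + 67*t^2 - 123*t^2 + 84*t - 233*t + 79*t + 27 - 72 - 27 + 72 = 14*t^3 - 56*t^2 - 70*t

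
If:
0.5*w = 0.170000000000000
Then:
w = 0.34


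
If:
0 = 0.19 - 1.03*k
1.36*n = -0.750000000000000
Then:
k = 0.18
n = -0.55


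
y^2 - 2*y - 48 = (y - 8)*(y + 6)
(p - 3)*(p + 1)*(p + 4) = p^3 + 2*p^2 - 11*p - 12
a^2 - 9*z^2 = (a - 3*z)*(a + 3*z)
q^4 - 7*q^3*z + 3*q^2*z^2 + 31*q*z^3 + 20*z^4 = (q - 5*z)*(q - 4*z)*(q + z)^2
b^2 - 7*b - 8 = (b - 8)*(b + 1)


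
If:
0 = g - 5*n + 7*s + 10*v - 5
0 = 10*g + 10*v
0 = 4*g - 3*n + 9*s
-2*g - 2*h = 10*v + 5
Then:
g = -v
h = -4*v - 5/2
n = 109*v/24 - 15/8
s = 47*v/24 - 5/8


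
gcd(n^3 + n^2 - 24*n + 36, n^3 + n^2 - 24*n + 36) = n^3 + n^2 - 24*n + 36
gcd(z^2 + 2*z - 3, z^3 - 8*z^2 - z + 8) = z - 1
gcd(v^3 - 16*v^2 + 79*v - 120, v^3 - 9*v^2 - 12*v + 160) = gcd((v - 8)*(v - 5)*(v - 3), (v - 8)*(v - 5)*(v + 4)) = v^2 - 13*v + 40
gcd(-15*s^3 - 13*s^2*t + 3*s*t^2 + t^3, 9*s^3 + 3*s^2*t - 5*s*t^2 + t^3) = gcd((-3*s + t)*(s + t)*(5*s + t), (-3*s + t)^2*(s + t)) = 3*s^2 + 2*s*t - t^2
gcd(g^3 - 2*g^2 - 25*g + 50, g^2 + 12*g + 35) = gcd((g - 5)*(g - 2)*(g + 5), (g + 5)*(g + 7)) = g + 5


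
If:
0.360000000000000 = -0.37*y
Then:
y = -0.97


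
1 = 1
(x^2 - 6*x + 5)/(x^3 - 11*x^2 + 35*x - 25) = 1/(x - 5)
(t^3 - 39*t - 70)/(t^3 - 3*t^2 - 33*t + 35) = (t + 2)/(t - 1)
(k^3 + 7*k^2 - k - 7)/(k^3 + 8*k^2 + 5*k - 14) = (k + 1)/(k + 2)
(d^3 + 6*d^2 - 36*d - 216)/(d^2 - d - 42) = (d^2 - 36)/(d - 7)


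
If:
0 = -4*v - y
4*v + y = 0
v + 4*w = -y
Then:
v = -y/4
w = -3*y/16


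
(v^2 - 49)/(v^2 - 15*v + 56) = (v + 7)/(v - 8)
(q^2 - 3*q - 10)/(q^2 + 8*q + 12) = (q - 5)/(q + 6)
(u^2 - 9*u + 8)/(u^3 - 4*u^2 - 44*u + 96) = (u - 1)/(u^2 + 4*u - 12)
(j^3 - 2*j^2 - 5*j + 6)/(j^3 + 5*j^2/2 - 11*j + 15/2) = 2*(j^2 - j - 6)/(2*j^2 + 7*j - 15)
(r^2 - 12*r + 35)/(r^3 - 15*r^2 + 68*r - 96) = (r^2 - 12*r + 35)/(r^3 - 15*r^2 + 68*r - 96)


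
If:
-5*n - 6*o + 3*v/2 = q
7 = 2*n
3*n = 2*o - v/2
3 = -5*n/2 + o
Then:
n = 7/2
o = 47/4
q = -49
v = 26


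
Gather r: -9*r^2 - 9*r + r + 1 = -9*r^2 - 8*r + 1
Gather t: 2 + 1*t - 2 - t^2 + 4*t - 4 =-t^2 + 5*t - 4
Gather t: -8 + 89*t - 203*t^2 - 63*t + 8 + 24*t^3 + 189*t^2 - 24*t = 24*t^3 - 14*t^2 + 2*t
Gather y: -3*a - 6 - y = -3*a - y - 6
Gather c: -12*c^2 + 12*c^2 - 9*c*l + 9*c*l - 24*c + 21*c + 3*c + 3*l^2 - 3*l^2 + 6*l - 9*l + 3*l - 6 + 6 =0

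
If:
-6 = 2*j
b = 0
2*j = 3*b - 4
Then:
No Solution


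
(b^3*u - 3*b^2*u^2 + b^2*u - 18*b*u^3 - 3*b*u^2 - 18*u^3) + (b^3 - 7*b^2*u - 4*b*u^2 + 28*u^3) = b^3*u + b^3 - 3*b^2*u^2 - 6*b^2*u - 18*b*u^3 - 7*b*u^2 + 10*u^3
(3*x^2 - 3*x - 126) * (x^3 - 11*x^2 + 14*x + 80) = 3*x^5 - 36*x^4 - 51*x^3 + 1584*x^2 - 2004*x - 10080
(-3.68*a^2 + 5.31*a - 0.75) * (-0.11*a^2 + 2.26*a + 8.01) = 0.4048*a^4 - 8.9009*a^3 - 17.3937*a^2 + 40.8381*a - 6.0075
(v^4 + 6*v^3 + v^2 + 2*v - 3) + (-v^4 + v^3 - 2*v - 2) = 7*v^3 + v^2 - 5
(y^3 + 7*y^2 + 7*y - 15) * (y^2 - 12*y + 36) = y^5 - 5*y^4 - 41*y^3 + 153*y^2 + 432*y - 540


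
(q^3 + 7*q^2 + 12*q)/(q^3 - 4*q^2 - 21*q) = (q + 4)/(q - 7)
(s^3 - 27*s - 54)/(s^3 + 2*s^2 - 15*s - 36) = (s - 6)/(s - 4)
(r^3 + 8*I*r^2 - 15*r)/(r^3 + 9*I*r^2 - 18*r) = (r + 5*I)/(r + 6*I)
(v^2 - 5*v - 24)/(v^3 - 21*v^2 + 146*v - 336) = (v + 3)/(v^2 - 13*v + 42)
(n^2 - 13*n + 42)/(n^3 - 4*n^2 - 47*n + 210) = (n - 7)/(n^2 + 2*n - 35)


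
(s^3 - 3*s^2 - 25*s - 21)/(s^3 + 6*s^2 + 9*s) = (s^2 - 6*s - 7)/(s*(s + 3))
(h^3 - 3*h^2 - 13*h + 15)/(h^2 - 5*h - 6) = (-h^3 + 3*h^2 + 13*h - 15)/(-h^2 + 5*h + 6)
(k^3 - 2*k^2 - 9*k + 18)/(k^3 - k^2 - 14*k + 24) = (k + 3)/(k + 4)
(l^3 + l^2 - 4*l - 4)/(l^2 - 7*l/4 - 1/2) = 4*(l^2 + 3*l + 2)/(4*l + 1)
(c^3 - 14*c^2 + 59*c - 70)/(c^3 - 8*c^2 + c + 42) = (c^2 - 7*c + 10)/(c^2 - c - 6)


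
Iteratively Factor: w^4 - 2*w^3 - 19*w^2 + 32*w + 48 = (w + 4)*(w^3 - 6*w^2 + 5*w + 12) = (w - 3)*(w + 4)*(w^2 - 3*w - 4) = (w - 4)*(w - 3)*(w + 4)*(w + 1)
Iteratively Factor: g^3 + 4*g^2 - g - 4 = (g + 4)*(g^2 - 1) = (g - 1)*(g + 4)*(g + 1)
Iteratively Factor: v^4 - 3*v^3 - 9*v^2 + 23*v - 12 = (v - 1)*(v^3 - 2*v^2 - 11*v + 12) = (v - 4)*(v - 1)*(v^2 + 2*v - 3) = (v - 4)*(v - 1)*(v + 3)*(v - 1)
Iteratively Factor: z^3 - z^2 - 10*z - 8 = (z + 2)*(z^2 - 3*z - 4) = (z - 4)*(z + 2)*(z + 1)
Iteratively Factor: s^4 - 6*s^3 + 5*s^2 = (s)*(s^3 - 6*s^2 + 5*s) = s^2*(s^2 - 6*s + 5) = s^2*(s - 1)*(s - 5)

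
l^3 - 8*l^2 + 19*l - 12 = (l - 4)*(l - 3)*(l - 1)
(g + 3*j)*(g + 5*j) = g^2 + 8*g*j + 15*j^2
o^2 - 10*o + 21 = (o - 7)*(o - 3)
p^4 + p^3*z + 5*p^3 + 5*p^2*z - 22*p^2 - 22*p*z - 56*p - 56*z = (p - 4)*(p + 2)*(p + 7)*(p + z)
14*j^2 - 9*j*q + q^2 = (-7*j + q)*(-2*j + q)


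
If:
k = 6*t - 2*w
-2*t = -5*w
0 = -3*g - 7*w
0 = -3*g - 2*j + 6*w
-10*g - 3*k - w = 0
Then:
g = 0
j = 0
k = 0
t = 0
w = 0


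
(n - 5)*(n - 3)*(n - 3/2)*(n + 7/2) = n^4 - 6*n^3 - 25*n^2/4 + 72*n - 315/4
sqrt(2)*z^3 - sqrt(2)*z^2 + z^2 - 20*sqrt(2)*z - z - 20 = (z - 5)*(z + 4)*(sqrt(2)*z + 1)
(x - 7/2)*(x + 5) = x^2 + 3*x/2 - 35/2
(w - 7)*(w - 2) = w^2 - 9*w + 14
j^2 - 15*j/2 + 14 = (j - 4)*(j - 7/2)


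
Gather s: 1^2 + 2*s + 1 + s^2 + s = s^2 + 3*s + 2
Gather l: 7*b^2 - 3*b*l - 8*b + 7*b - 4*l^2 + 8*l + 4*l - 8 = 7*b^2 - b - 4*l^2 + l*(12 - 3*b) - 8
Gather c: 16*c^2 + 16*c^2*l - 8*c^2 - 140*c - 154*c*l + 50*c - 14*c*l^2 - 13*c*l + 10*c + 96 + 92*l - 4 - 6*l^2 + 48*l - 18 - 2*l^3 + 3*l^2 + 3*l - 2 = c^2*(16*l + 8) + c*(-14*l^2 - 167*l - 80) - 2*l^3 - 3*l^2 + 143*l + 72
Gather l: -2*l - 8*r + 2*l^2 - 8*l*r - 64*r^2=2*l^2 + l*(-8*r - 2) - 64*r^2 - 8*r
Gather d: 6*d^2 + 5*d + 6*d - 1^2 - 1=6*d^2 + 11*d - 2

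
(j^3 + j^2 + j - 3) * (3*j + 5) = 3*j^4 + 8*j^3 + 8*j^2 - 4*j - 15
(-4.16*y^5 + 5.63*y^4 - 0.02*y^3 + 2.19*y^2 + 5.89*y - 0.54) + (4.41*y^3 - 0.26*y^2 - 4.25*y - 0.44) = -4.16*y^5 + 5.63*y^4 + 4.39*y^3 + 1.93*y^2 + 1.64*y - 0.98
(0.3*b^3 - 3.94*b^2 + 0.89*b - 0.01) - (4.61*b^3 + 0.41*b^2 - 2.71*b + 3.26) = -4.31*b^3 - 4.35*b^2 + 3.6*b - 3.27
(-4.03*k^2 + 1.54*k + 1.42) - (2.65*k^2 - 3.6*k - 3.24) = -6.68*k^2 + 5.14*k + 4.66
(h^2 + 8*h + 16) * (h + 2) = h^3 + 10*h^2 + 32*h + 32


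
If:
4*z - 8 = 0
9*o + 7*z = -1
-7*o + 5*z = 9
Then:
No Solution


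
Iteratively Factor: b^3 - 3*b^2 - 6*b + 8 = (b - 1)*(b^2 - 2*b - 8) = (b - 1)*(b + 2)*(b - 4)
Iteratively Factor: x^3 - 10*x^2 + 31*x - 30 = (x - 2)*(x^2 - 8*x + 15) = (x - 5)*(x - 2)*(x - 3)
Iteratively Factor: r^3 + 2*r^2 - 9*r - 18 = (r + 2)*(r^2 - 9) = (r + 2)*(r + 3)*(r - 3)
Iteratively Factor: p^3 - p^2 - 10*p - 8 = (p + 1)*(p^2 - 2*p - 8) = (p + 1)*(p + 2)*(p - 4)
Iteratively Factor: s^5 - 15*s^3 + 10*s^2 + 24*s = (s - 2)*(s^4 + 2*s^3 - 11*s^2 - 12*s) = s*(s - 2)*(s^3 + 2*s^2 - 11*s - 12) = s*(s - 2)*(s + 1)*(s^2 + s - 12) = s*(s - 2)*(s + 1)*(s + 4)*(s - 3)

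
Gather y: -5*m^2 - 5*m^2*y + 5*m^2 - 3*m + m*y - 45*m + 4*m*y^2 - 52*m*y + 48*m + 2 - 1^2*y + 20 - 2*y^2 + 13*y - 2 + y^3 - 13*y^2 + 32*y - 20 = y^3 + y^2*(4*m - 15) + y*(-5*m^2 - 51*m + 44)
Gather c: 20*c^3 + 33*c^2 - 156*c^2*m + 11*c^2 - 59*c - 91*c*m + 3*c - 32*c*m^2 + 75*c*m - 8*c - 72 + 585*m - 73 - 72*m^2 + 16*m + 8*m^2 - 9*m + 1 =20*c^3 + c^2*(44 - 156*m) + c*(-32*m^2 - 16*m - 64) - 64*m^2 + 592*m - 144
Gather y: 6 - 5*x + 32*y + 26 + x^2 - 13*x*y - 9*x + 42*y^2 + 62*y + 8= x^2 - 14*x + 42*y^2 + y*(94 - 13*x) + 40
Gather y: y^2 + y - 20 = y^2 + y - 20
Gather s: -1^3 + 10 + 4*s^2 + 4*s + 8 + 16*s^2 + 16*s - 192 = 20*s^2 + 20*s - 175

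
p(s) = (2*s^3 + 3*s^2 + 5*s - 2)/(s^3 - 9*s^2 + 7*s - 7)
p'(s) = (-3*s^2 + 18*s - 7)*(2*s^3 + 3*s^2 + 5*s - 2)/(s^3 - 9*s^2 + 7*s - 7)^2 + (6*s^2 + 6*s + 5)/(s^3 - 9*s^2 + 7*s - 7) = 3*(-7*s^4 + 6*s^3 + 10*s^2 - 26*s - 7)/(s^6 - 18*s^5 + 95*s^4 - 140*s^3 + 175*s^2 - 98*s + 49)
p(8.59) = 66.88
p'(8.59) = -193.76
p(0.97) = -0.97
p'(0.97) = -1.17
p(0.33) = -0.01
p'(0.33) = -1.36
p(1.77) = -1.58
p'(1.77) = -0.58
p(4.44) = -3.87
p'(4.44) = -1.47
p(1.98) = -1.70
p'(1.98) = -0.56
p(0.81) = -0.76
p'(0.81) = -1.42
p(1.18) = -1.18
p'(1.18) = -0.89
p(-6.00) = 0.60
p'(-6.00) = -0.09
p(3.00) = -2.35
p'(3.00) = -0.75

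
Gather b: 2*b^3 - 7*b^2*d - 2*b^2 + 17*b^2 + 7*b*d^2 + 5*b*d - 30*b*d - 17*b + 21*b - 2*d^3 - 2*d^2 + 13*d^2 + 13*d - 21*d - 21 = 2*b^3 + b^2*(15 - 7*d) + b*(7*d^2 - 25*d + 4) - 2*d^3 + 11*d^2 - 8*d - 21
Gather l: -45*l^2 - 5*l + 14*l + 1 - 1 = -45*l^2 + 9*l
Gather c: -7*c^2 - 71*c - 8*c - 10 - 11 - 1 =-7*c^2 - 79*c - 22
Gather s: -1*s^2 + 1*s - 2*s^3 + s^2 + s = -2*s^3 + 2*s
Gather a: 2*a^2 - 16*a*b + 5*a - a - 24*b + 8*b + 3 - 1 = 2*a^2 + a*(4 - 16*b) - 16*b + 2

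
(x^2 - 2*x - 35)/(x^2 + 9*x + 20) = (x - 7)/(x + 4)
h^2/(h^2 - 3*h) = h/(h - 3)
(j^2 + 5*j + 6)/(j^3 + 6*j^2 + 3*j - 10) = (j + 3)/(j^2 + 4*j - 5)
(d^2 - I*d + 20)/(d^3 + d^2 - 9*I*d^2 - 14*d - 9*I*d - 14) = (d^2 - I*d + 20)/(d^3 + d^2*(1 - 9*I) - d*(14 + 9*I) - 14)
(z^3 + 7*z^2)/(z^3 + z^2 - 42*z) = z/(z - 6)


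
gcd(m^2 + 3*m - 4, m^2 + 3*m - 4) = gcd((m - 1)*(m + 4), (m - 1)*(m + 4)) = m^2 + 3*m - 4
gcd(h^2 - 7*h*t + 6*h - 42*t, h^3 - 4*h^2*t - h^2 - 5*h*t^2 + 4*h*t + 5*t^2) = 1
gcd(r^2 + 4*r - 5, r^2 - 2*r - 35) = r + 5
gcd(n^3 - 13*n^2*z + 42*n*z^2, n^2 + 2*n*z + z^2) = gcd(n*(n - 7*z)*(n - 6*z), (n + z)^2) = 1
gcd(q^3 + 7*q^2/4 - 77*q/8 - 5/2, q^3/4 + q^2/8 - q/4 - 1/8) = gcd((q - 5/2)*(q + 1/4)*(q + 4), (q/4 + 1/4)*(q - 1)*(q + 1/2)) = 1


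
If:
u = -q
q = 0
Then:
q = 0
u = 0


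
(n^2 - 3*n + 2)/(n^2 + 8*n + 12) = (n^2 - 3*n + 2)/(n^2 + 8*n + 12)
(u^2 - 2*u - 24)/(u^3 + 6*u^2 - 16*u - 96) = (u - 6)/(u^2 + 2*u - 24)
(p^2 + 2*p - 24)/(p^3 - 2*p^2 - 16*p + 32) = (p + 6)/(p^2 + 2*p - 8)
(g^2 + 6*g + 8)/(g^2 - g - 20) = (g + 2)/(g - 5)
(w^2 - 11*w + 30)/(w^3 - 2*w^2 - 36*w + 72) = (w - 5)/(w^2 + 4*w - 12)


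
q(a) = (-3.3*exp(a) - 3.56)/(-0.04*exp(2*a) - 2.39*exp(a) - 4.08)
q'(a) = (-3.3*exp(a) - 3.56)*(0.08*exp(2*a) + 2.39*exp(a))/(-0.04*exp(2*a) - 2.39*exp(a) - 4.08)^2 - 3.3*exp(a)/(-0.04*exp(2*a) - 2.39*exp(a) - 4.08) = (-0.132*exp(2*a) - 0.2848*exp(a) + 4.9556)*exp(a)/(0.0016*exp(4*a) + 0.1912*exp(3*a) + 6.0385*exp(2*a) + 19.5024*exp(a) + 16.6464)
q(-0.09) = 1.04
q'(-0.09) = 0.11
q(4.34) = 0.61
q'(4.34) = -0.34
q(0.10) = 1.06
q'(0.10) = 0.11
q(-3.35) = 0.88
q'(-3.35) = 0.01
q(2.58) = 1.11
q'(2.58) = -0.16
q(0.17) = 1.07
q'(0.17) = 0.11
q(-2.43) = 0.90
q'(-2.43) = 0.02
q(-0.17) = 1.04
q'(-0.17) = 0.10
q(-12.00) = 0.87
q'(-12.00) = 0.00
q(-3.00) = 0.89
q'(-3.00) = 0.01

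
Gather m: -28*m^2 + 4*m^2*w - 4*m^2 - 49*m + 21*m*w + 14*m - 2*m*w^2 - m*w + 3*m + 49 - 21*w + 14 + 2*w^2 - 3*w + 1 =m^2*(4*w - 32) + m*(-2*w^2 + 20*w - 32) + 2*w^2 - 24*w + 64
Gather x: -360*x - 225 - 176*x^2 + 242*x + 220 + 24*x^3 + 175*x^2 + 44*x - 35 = 24*x^3 - x^2 - 74*x - 40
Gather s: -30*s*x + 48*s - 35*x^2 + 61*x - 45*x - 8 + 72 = s*(48 - 30*x) - 35*x^2 + 16*x + 64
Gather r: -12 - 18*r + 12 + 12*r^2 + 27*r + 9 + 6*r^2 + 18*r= 18*r^2 + 27*r + 9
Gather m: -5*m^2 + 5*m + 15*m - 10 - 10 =-5*m^2 + 20*m - 20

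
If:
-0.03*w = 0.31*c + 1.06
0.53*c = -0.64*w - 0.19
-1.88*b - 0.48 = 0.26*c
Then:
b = 0.25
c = -3.69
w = 2.76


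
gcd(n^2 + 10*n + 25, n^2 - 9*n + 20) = 1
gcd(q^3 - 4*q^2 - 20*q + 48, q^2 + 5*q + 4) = q + 4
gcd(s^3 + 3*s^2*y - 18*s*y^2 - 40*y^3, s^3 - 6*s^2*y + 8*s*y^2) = -s + 4*y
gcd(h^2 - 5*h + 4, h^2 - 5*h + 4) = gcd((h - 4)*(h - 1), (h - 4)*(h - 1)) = h^2 - 5*h + 4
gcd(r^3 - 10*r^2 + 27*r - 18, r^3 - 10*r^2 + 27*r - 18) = r^3 - 10*r^2 + 27*r - 18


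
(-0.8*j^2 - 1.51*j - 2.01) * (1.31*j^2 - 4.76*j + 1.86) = -1.048*j^4 + 1.8299*j^3 + 3.0665*j^2 + 6.759*j - 3.7386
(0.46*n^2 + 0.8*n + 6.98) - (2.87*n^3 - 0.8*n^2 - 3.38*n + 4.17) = -2.87*n^3 + 1.26*n^2 + 4.18*n + 2.81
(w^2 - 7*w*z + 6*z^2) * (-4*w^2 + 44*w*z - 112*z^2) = -4*w^4 + 72*w^3*z - 444*w^2*z^2 + 1048*w*z^3 - 672*z^4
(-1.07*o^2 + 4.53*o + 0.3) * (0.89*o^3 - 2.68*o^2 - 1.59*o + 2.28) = -0.9523*o^5 + 6.8993*o^4 - 10.1721*o^3 - 10.4463*o^2 + 9.8514*o + 0.684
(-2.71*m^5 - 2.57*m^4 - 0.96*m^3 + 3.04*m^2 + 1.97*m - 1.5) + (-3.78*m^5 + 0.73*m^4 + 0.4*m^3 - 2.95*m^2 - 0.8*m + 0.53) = -6.49*m^5 - 1.84*m^4 - 0.56*m^3 + 0.0899999999999999*m^2 + 1.17*m - 0.97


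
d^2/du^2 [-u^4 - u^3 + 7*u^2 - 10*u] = -12*u^2 - 6*u + 14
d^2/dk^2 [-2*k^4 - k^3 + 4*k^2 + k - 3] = -24*k^2 - 6*k + 8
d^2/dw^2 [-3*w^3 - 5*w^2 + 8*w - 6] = -18*w - 10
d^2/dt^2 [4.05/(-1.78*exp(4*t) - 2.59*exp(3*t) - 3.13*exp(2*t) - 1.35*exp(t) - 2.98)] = (-4.05*(7.12*exp(3*t) + 7.77*exp(2*t) + 6.26*exp(t) + 1.35)*(14.24*exp(3*t) + 15.54*exp(2*t) + 12.52*exp(t) + 2.7)*exp(t) + (115.344*exp(3*t) + 94.4055*exp(2*t) + 50.706*exp(t) + 5.4675)*(1.78*exp(4*t) + 2.59*exp(3*t) + 3.13*exp(2*t) + 1.35*exp(t) + 2.98))*exp(t)/(1.78*exp(4*t) + 2.59*exp(3*t) + 3.13*exp(2*t) + 1.35*exp(t) + 2.98)^3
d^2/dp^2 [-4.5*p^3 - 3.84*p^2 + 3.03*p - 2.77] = -27.0*p - 7.68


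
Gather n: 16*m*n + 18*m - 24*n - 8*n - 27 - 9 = 18*m + n*(16*m - 32) - 36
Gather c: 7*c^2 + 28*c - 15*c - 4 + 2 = 7*c^2 + 13*c - 2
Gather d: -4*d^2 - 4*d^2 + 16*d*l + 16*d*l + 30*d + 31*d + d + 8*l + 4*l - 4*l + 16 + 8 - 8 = -8*d^2 + d*(32*l + 62) + 8*l + 16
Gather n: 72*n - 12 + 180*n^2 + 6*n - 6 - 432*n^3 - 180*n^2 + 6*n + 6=-432*n^3 + 84*n - 12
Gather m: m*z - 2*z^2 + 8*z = m*z - 2*z^2 + 8*z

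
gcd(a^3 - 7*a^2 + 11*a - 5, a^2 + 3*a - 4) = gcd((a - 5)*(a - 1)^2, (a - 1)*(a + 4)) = a - 1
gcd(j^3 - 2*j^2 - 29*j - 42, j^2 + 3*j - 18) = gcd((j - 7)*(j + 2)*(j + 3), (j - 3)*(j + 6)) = 1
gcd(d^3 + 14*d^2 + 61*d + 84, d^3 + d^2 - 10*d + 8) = d + 4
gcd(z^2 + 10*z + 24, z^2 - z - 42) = z + 6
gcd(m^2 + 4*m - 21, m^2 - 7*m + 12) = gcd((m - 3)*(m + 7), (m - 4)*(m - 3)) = m - 3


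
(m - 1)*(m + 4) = m^2 + 3*m - 4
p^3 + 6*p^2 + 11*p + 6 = (p + 1)*(p + 2)*(p + 3)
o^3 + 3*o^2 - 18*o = o*(o - 3)*(o + 6)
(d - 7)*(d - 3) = d^2 - 10*d + 21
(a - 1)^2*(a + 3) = a^3 + a^2 - 5*a + 3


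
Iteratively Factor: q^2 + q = (q + 1)*(q)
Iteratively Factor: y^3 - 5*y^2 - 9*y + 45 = (y - 5)*(y^2 - 9) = (y - 5)*(y - 3)*(y + 3)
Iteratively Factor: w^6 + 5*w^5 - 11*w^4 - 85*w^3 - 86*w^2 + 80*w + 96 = (w + 3)*(w^5 + 2*w^4 - 17*w^3 - 34*w^2 + 16*w + 32) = (w + 2)*(w + 3)*(w^4 - 17*w^2 + 16) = (w + 1)*(w + 2)*(w + 3)*(w^3 - w^2 - 16*w + 16) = (w + 1)*(w + 2)*(w + 3)*(w + 4)*(w^2 - 5*w + 4) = (w - 4)*(w + 1)*(w + 2)*(w + 3)*(w + 4)*(w - 1)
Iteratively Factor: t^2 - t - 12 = (t + 3)*(t - 4)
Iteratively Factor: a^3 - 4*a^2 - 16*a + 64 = (a - 4)*(a^2 - 16) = (a - 4)*(a + 4)*(a - 4)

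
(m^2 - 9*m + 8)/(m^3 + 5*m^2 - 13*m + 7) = (m - 8)/(m^2 + 6*m - 7)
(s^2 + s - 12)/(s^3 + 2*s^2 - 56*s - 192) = (s - 3)/(s^2 - 2*s - 48)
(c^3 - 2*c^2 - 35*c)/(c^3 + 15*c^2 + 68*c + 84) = c*(c^2 - 2*c - 35)/(c^3 + 15*c^2 + 68*c + 84)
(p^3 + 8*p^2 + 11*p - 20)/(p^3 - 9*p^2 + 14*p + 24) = (p^3 + 8*p^2 + 11*p - 20)/(p^3 - 9*p^2 + 14*p + 24)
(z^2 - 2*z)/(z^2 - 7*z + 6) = z*(z - 2)/(z^2 - 7*z + 6)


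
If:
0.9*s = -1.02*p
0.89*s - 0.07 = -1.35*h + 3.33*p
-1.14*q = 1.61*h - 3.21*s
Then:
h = 0.0518518518518519 - 2.83572984749455*s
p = -0.882352941176471*s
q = 6.82063601268968*s - 0.0732293697205978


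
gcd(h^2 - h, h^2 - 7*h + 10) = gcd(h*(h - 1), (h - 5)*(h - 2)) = 1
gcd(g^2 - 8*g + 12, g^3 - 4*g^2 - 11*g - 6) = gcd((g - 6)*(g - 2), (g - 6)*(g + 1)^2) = g - 6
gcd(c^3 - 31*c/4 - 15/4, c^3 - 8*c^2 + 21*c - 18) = c - 3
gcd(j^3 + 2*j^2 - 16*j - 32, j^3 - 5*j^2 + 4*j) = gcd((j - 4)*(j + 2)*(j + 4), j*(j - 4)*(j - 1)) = j - 4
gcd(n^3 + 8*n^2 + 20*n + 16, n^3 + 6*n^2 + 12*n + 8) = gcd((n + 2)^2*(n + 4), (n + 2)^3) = n^2 + 4*n + 4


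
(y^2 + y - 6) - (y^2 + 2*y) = -y - 6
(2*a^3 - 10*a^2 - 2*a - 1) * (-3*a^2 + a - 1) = -6*a^5 + 32*a^4 - 6*a^3 + 11*a^2 + a + 1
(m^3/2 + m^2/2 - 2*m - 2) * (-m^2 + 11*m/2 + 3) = -m^5/2 + 9*m^4/4 + 25*m^3/4 - 15*m^2/2 - 17*m - 6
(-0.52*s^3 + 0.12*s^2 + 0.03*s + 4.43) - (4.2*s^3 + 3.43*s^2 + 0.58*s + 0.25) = -4.72*s^3 - 3.31*s^2 - 0.55*s + 4.18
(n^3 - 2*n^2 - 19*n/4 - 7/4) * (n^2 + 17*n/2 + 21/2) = n^5 + 13*n^4/2 - 45*n^3/4 - 505*n^2/8 - 259*n/4 - 147/8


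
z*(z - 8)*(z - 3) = z^3 - 11*z^2 + 24*z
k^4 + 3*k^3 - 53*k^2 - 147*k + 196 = (k - 7)*(k - 1)*(k + 4)*(k + 7)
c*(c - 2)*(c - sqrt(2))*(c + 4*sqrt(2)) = c^4 - 2*c^3 + 3*sqrt(2)*c^3 - 6*sqrt(2)*c^2 - 8*c^2 + 16*c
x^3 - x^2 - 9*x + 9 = (x - 3)*(x - 1)*(x + 3)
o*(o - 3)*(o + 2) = o^3 - o^2 - 6*o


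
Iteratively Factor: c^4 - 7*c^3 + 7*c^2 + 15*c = (c - 5)*(c^3 - 2*c^2 - 3*c) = (c - 5)*(c + 1)*(c^2 - 3*c) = (c - 5)*(c - 3)*(c + 1)*(c)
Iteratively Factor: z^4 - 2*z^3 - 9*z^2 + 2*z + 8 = (z - 1)*(z^3 - z^2 - 10*z - 8) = (z - 1)*(z + 1)*(z^2 - 2*z - 8) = (z - 4)*(z - 1)*(z + 1)*(z + 2)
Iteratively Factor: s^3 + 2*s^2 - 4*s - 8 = (s + 2)*(s^2 - 4) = (s - 2)*(s + 2)*(s + 2)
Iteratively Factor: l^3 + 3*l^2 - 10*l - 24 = (l + 2)*(l^2 + l - 12) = (l - 3)*(l + 2)*(l + 4)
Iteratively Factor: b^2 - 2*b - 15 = (b + 3)*(b - 5)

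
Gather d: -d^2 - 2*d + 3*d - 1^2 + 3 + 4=-d^2 + d + 6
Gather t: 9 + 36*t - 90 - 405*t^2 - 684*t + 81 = -405*t^2 - 648*t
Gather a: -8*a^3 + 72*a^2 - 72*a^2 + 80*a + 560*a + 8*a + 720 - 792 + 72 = -8*a^3 + 648*a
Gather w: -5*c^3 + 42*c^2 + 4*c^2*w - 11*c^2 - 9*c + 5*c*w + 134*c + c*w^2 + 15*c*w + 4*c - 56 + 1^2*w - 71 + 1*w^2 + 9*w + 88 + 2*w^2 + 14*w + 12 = -5*c^3 + 31*c^2 + 129*c + w^2*(c + 3) + w*(4*c^2 + 20*c + 24) - 27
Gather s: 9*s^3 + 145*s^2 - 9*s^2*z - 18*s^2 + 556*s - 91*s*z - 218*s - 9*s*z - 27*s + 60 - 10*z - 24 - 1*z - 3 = 9*s^3 + s^2*(127 - 9*z) + s*(311 - 100*z) - 11*z + 33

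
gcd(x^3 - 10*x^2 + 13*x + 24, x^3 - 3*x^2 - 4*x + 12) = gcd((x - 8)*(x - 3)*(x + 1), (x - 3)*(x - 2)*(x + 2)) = x - 3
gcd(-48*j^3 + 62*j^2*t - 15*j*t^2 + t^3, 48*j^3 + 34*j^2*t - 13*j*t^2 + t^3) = 48*j^2 - 14*j*t + t^2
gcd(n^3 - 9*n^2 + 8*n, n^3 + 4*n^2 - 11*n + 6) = n - 1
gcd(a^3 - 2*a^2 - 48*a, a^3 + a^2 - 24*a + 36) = a + 6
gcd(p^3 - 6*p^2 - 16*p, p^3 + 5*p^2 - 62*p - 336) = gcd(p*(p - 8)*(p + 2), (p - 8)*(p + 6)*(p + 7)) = p - 8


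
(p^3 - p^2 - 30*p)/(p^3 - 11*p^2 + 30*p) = (p + 5)/(p - 5)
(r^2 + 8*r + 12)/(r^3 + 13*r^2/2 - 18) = 2/(2*r - 3)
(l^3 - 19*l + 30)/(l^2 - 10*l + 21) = (l^2 + 3*l - 10)/(l - 7)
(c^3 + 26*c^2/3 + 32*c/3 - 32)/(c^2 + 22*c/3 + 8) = (3*c^2 + 8*c - 16)/(3*c + 4)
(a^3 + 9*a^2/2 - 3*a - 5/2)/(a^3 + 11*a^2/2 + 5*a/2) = (a - 1)/a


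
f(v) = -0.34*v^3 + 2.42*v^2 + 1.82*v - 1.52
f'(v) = -1.02*v^2 + 4.84*v + 1.82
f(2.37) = 11.86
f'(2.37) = 7.56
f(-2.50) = 14.37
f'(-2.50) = -16.66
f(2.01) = 9.15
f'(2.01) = 7.43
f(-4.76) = 81.32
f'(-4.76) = -44.33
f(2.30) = 11.33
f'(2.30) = 7.56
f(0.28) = -0.83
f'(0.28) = 3.10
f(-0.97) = -0.70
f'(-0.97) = -3.83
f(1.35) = 4.51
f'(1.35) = 6.50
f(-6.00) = 148.12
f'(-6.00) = -63.94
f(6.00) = 23.08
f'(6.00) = -5.86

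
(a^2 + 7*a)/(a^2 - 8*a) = (a + 7)/(a - 8)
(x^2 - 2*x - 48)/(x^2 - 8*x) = (x + 6)/x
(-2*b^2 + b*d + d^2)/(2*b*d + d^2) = (-b + d)/d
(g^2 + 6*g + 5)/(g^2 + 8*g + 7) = (g + 5)/(g + 7)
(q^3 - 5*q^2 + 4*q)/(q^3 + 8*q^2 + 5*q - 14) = q*(q - 4)/(q^2 + 9*q + 14)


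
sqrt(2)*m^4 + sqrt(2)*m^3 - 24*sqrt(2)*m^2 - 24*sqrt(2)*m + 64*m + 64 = (m - 2*sqrt(2))^2*(m + 4*sqrt(2))*(sqrt(2)*m + sqrt(2))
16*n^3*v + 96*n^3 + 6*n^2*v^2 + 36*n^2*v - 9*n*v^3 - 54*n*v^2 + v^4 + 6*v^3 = (-8*n + v)*(-2*n + v)*(n + v)*(v + 6)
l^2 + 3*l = l*(l + 3)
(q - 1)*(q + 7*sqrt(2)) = q^2 - q + 7*sqrt(2)*q - 7*sqrt(2)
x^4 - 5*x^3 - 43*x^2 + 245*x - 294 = (x - 7)*(x - 3)*(x - 2)*(x + 7)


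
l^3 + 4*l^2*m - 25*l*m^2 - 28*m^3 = (l - 4*m)*(l + m)*(l + 7*m)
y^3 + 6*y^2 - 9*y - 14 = (y - 2)*(y + 1)*(y + 7)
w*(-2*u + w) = -2*u*w + w^2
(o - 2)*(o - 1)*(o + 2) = o^3 - o^2 - 4*o + 4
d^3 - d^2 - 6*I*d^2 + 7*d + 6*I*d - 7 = (d - 1)*(d - 7*I)*(d + I)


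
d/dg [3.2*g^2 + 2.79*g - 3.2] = 6.4*g + 2.79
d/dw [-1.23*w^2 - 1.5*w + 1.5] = -2.46*w - 1.5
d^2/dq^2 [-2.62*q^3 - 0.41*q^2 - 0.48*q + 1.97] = -15.72*q - 0.82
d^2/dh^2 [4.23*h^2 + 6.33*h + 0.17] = 8.46000000000000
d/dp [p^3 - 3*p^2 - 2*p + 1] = 3*p^2 - 6*p - 2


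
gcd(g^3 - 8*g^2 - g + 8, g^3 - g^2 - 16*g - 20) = 1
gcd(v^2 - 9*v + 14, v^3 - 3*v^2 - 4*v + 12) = v - 2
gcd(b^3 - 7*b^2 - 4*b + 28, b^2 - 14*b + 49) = b - 7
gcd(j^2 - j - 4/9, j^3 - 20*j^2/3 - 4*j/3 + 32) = 1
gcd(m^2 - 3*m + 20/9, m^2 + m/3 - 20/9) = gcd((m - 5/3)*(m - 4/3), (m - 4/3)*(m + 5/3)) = m - 4/3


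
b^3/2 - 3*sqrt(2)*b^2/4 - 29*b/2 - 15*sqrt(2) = (b/2 + sqrt(2))*(b - 5*sqrt(2))*(b + 3*sqrt(2)/2)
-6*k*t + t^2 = t*(-6*k + t)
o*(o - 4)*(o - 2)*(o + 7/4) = o^4 - 17*o^3/4 - 5*o^2/2 + 14*o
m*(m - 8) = m^2 - 8*m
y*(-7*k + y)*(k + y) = -7*k^2*y - 6*k*y^2 + y^3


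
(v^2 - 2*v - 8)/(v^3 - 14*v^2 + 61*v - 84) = (v + 2)/(v^2 - 10*v + 21)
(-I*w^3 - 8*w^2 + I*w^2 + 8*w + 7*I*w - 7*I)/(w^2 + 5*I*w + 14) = (-I*w^3 + w^2*(-8 + I) + w*(8 + 7*I) - 7*I)/(w^2 + 5*I*w + 14)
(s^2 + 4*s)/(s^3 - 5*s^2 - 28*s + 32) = s/(s^2 - 9*s + 8)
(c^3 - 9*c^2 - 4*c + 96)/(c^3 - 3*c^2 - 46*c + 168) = (c^2 - 5*c - 24)/(c^2 + c - 42)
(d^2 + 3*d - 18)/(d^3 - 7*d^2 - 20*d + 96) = (d + 6)/(d^2 - 4*d - 32)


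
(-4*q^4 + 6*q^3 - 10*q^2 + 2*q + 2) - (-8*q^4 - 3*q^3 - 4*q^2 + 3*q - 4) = 4*q^4 + 9*q^3 - 6*q^2 - q + 6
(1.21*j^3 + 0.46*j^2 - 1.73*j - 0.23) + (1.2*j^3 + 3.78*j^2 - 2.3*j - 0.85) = 2.41*j^3 + 4.24*j^2 - 4.03*j - 1.08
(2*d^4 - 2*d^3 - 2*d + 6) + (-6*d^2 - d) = 2*d^4 - 2*d^3 - 6*d^2 - 3*d + 6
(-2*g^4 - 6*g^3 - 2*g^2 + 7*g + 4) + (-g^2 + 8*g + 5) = -2*g^4 - 6*g^3 - 3*g^2 + 15*g + 9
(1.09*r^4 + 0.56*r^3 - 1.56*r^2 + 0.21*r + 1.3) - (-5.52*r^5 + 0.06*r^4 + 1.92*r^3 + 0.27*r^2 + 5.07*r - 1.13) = 5.52*r^5 + 1.03*r^4 - 1.36*r^3 - 1.83*r^2 - 4.86*r + 2.43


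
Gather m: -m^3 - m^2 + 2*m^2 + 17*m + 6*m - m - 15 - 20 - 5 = -m^3 + m^2 + 22*m - 40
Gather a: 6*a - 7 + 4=6*a - 3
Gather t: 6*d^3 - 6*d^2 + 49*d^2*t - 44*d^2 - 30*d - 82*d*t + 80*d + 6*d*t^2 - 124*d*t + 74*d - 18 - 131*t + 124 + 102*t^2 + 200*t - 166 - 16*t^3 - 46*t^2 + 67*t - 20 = 6*d^3 - 50*d^2 + 124*d - 16*t^3 + t^2*(6*d + 56) + t*(49*d^2 - 206*d + 136) - 80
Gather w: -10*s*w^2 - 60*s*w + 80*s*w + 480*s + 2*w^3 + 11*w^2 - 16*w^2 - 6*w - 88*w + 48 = 480*s + 2*w^3 + w^2*(-10*s - 5) + w*(20*s - 94) + 48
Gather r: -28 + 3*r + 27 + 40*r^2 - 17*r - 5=40*r^2 - 14*r - 6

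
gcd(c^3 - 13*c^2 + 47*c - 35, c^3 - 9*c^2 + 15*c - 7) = c^2 - 8*c + 7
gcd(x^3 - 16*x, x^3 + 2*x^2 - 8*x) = x^2 + 4*x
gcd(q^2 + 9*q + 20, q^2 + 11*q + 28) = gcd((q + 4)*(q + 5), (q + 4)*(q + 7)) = q + 4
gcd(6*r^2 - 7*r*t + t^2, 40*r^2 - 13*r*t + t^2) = 1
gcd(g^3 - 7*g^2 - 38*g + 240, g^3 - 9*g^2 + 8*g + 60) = g - 5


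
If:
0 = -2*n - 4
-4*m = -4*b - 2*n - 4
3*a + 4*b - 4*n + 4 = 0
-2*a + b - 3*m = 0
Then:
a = 12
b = -12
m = -12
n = -2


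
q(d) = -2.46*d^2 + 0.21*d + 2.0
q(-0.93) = -0.32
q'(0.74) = -3.43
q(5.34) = -67.03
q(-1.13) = -1.38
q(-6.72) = -110.50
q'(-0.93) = 4.79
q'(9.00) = -44.07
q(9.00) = -195.37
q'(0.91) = -4.27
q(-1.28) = -2.30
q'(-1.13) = 5.77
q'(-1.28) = 6.51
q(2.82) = -16.97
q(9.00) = -195.37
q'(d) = 0.21 - 4.92*d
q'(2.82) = -13.66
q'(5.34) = -26.06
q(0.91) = 0.15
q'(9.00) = -44.07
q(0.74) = 0.81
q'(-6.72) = 33.27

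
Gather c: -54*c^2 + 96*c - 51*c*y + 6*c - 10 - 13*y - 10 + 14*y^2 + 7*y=-54*c^2 + c*(102 - 51*y) + 14*y^2 - 6*y - 20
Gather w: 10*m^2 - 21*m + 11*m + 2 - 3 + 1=10*m^2 - 10*m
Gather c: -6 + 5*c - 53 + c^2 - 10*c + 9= c^2 - 5*c - 50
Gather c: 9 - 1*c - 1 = 8 - c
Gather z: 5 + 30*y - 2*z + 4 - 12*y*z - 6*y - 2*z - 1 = 24*y + z*(-12*y - 4) + 8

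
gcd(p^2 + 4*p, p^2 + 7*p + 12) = p + 4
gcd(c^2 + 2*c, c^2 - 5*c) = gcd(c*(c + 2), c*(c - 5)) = c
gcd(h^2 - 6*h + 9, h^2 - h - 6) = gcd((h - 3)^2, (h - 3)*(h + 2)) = h - 3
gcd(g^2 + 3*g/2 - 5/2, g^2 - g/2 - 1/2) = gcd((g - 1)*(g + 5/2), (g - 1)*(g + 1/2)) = g - 1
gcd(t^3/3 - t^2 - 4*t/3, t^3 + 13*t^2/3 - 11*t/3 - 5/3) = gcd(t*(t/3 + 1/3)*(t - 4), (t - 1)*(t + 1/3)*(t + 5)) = 1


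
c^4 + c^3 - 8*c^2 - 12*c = c*(c - 3)*(c + 2)^2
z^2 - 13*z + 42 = (z - 7)*(z - 6)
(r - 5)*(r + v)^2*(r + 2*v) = r^4 + 4*r^3*v - 5*r^3 + 5*r^2*v^2 - 20*r^2*v + 2*r*v^3 - 25*r*v^2 - 10*v^3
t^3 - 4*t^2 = t^2*(t - 4)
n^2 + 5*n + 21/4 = (n + 3/2)*(n + 7/2)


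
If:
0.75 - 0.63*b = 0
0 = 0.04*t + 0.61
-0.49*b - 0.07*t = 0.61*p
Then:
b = 1.19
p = 0.79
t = -15.25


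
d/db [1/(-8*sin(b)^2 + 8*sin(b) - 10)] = 2*(sin(2*b) - cos(b))/(-4*sin(b) - 2*cos(2*b) + 7)^2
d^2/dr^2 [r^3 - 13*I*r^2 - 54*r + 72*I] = 6*r - 26*I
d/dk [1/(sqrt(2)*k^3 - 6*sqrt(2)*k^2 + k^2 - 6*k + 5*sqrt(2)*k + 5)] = (-3*sqrt(2)*k^2 - 2*k + 12*sqrt(2)*k - 5*sqrt(2) + 6)/(sqrt(2)*k^3 - 6*sqrt(2)*k^2 + k^2 - 6*k + 5*sqrt(2)*k + 5)^2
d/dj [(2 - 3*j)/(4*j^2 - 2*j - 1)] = (12*j^2 - 16*j + 7)/(16*j^4 - 16*j^3 - 4*j^2 + 4*j + 1)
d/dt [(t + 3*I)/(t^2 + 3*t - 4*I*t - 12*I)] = (t^2 + 3*t - 4*I*t - (t + 3*I)*(2*t + 3 - 4*I) - 12*I)/(t^2 + 3*t - 4*I*t - 12*I)^2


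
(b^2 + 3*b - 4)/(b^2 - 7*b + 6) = (b + 4)/(b - 6)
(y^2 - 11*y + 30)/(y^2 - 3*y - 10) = (y - 6)/(y + 2)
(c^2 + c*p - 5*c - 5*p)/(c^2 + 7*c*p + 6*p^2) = (c - 5)/(c + 6*p)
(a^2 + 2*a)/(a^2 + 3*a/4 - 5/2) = 4*a/(4*a - 5)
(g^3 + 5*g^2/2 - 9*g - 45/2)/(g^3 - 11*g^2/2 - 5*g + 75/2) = (g + 3)/(g - 5)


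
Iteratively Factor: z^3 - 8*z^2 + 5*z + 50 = (z - 5)*(z^2 - 3*z - 10) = (z - 5)^2*(z + 2)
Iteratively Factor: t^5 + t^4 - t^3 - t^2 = (t - 1)*(t^4 + 2*t^3 + t^2) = (t - 1)*(t + 1)*(t^3 + t^2) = t*(t - 1)*(t + 1)*(t^2 + t) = t^2*(t - 1)*(t + 1)*(t + 1)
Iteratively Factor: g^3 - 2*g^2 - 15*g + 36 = (g + 4)*(g^2 - 6*g + 9) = (g - 3)*(g + 4)*(g - 3)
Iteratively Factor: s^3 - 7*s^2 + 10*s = (s)*(s^2 - 7*s + 10) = s*(s - 2)*(s - 5)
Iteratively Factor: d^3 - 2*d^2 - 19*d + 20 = (d - 1)*(d^2 - d - 20) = (d - 5)*(d - 1)*(d + 4)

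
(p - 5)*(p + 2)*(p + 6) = p^3 + 3*p^2 - 28*p - 60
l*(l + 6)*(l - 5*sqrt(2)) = l^3 - 5*sqrt(2)*l^2 + 6*l^2 - 30*sqrt(2)*l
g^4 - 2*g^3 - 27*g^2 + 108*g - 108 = (g - 3)^2*(g - 2)*(g + 6)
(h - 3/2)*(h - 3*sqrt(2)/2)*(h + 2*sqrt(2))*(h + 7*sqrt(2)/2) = h^4 - 3*h^3/2 + 4*sqrt(2)*h^3 - 6*sqrt(2)*h^2 - 5*h^2/2 - 21*sqrt(2)*h + 15*h/4 + 63*sqrt(2)/2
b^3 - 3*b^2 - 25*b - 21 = (b - 7)*(b + 1)*(b + 3)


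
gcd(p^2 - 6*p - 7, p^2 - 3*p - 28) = p - 7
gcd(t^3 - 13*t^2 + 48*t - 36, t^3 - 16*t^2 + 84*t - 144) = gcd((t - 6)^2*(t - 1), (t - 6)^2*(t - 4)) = t^2 - 12*t + 36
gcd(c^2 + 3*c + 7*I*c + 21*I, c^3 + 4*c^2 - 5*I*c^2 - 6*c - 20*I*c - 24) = 1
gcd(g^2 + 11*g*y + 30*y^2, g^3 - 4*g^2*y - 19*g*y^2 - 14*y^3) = 1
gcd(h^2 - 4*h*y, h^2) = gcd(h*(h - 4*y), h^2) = h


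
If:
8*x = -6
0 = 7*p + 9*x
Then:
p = 27/28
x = -3/4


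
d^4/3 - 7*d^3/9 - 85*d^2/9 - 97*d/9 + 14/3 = (d/3 + 1)*(d - 7)*(d - 1/3)*(d + 2)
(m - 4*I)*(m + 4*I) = m^2 + 16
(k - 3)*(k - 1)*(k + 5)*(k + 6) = k^4 + 7*k^3 - 11*k^2 - 87*k + 90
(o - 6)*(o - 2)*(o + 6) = o^3 - 2*o^2 - 36*o + 72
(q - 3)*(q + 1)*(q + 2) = q^3 - 7*q - 6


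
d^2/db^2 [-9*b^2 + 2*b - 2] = -18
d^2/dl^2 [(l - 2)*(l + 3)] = 2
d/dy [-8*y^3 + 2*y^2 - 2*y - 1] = -24*y^2 + 4*y - 2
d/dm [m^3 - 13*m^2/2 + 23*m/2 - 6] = 3*m^2 - 13*m + 23/2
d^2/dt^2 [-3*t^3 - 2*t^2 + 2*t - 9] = -18*t - 4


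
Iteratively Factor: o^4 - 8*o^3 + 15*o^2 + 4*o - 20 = (o + 1)*(o^3 - 9*o^2 + 24*o - 20) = (o - 2)*(o + 1)*(o^2 - 7*o + 10) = (o - 5)*(o - 2)*(o + 1)*(o - 2)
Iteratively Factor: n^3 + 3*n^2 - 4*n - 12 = (n + 3)*(n^2 - 4) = (n - 2)*(n + 3)*(n + 2)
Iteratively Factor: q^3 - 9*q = (q)*(q^2 - 9) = q*(q - 3)*(q + 3)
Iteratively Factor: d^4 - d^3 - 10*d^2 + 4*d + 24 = (d - 2)*(d^3 + d^2 - 8*d - 12) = (d - 3)*(d - 2)*(d^2 + 4*d + 4) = (d - 3)*(d - 2)*(d + 2)*(d + 2)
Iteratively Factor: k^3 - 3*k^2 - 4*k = (k - 4)*(k^2 + k) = (k - 4)*(k + 1)*(k)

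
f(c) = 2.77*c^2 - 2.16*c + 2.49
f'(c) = 5.54*c - 2.16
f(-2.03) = 18.29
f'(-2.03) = -13.41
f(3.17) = 23.48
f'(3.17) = 15.40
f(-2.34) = 22.71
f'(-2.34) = -15.12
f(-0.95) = 7.04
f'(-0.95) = -7.42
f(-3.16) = 36.98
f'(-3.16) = -19.67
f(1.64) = 6.40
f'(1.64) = 6.93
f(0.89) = 2.76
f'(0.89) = 2.77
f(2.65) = 16.22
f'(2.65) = 12.52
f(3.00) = 20.94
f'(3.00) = 14.46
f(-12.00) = 427.29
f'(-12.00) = -68.64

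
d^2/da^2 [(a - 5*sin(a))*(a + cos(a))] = 5*a*sin(a) - a*cos(a) - 2*sin(a) + 10*sin(2*a) - 10*cos(a) + 2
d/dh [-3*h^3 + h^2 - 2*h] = -9*h^2 + 2*h - 2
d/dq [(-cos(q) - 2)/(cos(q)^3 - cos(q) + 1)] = -(3*cos(q)/2 + 3*cos(2*q) + cos(3*q)/2)*sin(q)/(sin(q)^2*cos(q) - 1)^2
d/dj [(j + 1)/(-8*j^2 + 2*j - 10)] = (-4*j^2 + j + (j + 1)*(8*j - 1) - 5)/(2*(4*j^2 - j + 5)^2)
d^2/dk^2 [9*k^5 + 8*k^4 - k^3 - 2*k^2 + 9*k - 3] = 180*k^3 + 96*k^2 - 6*k - 4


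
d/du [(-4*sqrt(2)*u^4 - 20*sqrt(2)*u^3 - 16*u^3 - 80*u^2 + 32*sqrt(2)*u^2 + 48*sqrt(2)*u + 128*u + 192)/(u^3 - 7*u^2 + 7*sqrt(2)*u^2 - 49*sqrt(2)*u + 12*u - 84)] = 4*(-sqrt(2)*u^6 - 28*u^5 + 14*sqrt(2)*u^5 - 37*sqrt(2)*u^4 + 272*u^4 + 820*u^3 + 584*sqrt(2)*u^3 - 104*u^2 + 2196*sqrt(2)*u^2 - 2016*sqrt(2)*u + 4032*u - 3264 + 1344*sqrt(2))/(u^6 - 14*u^5 + 14*sqrt(2)*u^5 - 196*sqrt(2)*u^4 + 171*u^4 - 1708*u^3 + 854*sqrt(2)*u^3 - 2352*sqrt(2)*u^2 + 6122*u^2 - 2016*u + 8232*sqrt(2)*u + 7056)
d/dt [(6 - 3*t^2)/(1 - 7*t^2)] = 78*t/(7*t^2 - 1)^2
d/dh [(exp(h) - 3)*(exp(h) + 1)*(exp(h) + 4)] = (3*exp(2*h) + 4*exp(h) - 11)*exp(h)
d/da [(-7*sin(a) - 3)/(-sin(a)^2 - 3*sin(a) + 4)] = (-6*sin(a) + 7*cos(a)^2 - 44)*cos(a)/((sin(a) - 1)^2*(sin(a) + 4)^2)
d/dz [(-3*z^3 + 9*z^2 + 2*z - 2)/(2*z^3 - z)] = (-18*z^4 - 2*z^3 + 3*z^2 - 2)/(4*z^6 - 4*z^4 + z^2)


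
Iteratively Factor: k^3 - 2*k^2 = (k - 2)*(k^2) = k*(k - 2)*(k)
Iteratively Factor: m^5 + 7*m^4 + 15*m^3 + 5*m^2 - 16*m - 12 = (m + 2)*(m^4 + 5*m^3 + 5*m^2 - 5*m - 6) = (m + 2)*(m + 3)*(m^3 + 2*m^2 - m - 2) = (m + 1)*(m + 2)*(m + 3)*(m^2 + m - 2) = (m - 1)*(m + 1)*(m + 2)*(m + 3)*(m + 2)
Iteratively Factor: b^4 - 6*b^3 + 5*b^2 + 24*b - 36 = (b + 2)*(b^3 - 8*b^2 + 21*b - 18) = (b - 3)*(b + 2)*(b^2 - 5*b + 6) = (b - 3)*(b - 2)*(b + 2)*(b - 3)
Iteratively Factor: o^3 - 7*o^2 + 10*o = (o - 5)*(o^2 - 2*o) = o*(o - 5)*(o - 2)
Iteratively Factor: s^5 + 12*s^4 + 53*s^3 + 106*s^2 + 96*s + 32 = (s + 1)*(s^4 + 11*s^3 + 42*s^2 + 64*s + 32) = (s + 1)^2*(s^3 + 10*s^2 + 32*s + 32) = (s + 1)^2*(s + 2)*(s^2 + 8*s + 16) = (s + 1)^2*(s + 2)*(s + 4)*(s + 4)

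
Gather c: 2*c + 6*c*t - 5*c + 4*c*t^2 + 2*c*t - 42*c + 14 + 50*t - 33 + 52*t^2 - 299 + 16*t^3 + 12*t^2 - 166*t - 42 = c*(4*t^2 + 8*t - 45) + 16*t^3 + 64*t^2 - 116*t - 360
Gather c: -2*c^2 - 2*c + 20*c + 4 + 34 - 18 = -2*c^2 + 18*c + 20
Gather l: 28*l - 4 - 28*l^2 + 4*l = -28*l^2 + 32*l - 4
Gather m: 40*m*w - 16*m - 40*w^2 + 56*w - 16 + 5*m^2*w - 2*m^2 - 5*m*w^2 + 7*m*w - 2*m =m^2*(5*w - 2) + m*(-5*w^2 + 47*w - 18) - 40*w^2 + 56*w - 16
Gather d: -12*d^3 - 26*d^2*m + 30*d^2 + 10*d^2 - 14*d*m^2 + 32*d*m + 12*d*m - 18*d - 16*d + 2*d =-12*d^3 + d^2*(40 - 26*m) + d*(-14*m^2 + 44*m - 32)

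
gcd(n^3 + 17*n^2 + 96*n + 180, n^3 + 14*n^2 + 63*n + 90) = n^2 + 11*n + 30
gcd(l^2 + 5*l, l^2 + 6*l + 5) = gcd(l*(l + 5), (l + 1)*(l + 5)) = l + 5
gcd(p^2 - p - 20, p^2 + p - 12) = p + 4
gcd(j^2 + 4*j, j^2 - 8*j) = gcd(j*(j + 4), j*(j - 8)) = j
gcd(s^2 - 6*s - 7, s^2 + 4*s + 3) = s + 1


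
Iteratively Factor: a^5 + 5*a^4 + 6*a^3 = (a + 3)*(a^4 + 2*a^3) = (a + 2)*(a + 3)*(a^3) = a*(a + 2)*(a + 3)*(a^2) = a^2*(a + 2)*(a + 3)*(a)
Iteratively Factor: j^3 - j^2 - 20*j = (j - 5)*(j^2 + 4*j) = j*(j - 5)*(j + 4)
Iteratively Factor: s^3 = (s)*(s^2) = s^2*(s)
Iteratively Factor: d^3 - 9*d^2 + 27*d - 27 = (d - 3)*(d^2 - 6*d + 9) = (d - 3)^2*(d - 3)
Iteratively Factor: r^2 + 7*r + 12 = (r + 3)*(r + 4)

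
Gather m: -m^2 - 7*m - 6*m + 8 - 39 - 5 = -m^2 - 13*m - 36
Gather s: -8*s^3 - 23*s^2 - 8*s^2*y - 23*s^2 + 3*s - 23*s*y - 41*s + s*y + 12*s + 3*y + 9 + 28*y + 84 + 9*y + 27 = -8*s^3 + s^2*(-8*y - 46) + s*(-22*y - 26) + 40*y + 120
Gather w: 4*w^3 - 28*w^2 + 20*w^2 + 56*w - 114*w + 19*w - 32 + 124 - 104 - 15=4*w^3 - 8*w^2 - 39*w - 27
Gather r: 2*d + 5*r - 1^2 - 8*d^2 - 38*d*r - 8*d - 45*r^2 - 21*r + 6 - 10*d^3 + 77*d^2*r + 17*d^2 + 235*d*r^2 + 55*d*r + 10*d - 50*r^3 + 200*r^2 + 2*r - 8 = -10*d^3 + 9*d^2 + 4*d - 50*r^3 + r^2*(235*d + 155) + r*(77*d^2 + 17*d - 14) - 3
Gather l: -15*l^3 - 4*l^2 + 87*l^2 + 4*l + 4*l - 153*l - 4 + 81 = -15*l^3 + 83*l^2 - 145*l + 77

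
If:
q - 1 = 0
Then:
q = 1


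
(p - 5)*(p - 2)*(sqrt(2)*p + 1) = sqrt(2)*p^3 - 7*sqrt(2)*p^2 + p^2 - 7*p + 10*sqrt(2)*p + 10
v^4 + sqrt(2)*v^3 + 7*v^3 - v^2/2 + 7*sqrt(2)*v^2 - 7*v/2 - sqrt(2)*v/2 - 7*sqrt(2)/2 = (v + 7)*(v - sqrt(2)/2)*(v + sqrt(2)/2)*(v + sqrt(2))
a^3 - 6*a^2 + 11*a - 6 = (a - 3)*(a - 2)*(a - 1)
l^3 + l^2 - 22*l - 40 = (l - 5)*(l + 2)*(l + 4)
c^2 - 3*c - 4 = (c - 4)*(c + 1)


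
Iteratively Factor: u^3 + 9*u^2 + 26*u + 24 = (u + 4)*(u^2 + 5*u + 6) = (u + 2)*(u + 4)*(u + 3)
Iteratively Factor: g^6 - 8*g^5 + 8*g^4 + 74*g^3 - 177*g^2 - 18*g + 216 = (g + 3)*(g^5 - 11*g^4 + 41*g^3 - 49*g^2 - 30*g + 72) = (g - 4)*(g + 3)*(g^4 - 7*g^3 + 13*g^2 + 3*g - 18) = (g - 4)*(g - 3)*(g + 3)*(g^3 - 4*g^2 + g + 6) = (g - 4)*(g - 3)*(g - 2)*(g + 3)*(g^2 - 2*g - 3) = (g - 4)*(g - 3)*(g - 2)*(g + 1)*(g + 3)*(g - 3)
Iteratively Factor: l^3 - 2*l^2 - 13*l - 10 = (l - 5)*(l^2 + 3*l + 2) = (l - 5)*(l + 1)*(l + 2)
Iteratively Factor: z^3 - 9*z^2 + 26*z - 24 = (z - 4)*(z^2 - 5*z + 6) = (z - 4)*(z - 3)*(z - 2)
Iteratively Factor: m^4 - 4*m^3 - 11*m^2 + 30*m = (m)*(m^3 - 4*m^2 - 11*m + 30) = m*(m + 3)*(m^2 - 7*m + 10) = m*(m - 5)*(m + 3)*(m - 2)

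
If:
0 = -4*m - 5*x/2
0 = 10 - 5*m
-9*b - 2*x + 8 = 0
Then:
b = 8/5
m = 2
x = -16/5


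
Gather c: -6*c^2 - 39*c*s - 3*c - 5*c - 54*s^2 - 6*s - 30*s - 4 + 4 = -6*c^2 + c*(-39*s - 8) - 54*s^2 - 36*s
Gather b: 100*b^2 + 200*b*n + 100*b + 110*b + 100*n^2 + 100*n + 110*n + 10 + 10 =100*b^2 + b*(200*n + 210) + 100*n^2 + 210*n + 20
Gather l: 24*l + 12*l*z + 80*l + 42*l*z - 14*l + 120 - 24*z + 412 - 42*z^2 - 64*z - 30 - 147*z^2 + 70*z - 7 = l*(54*z + 90) - 189*z^2 - 18*z + 495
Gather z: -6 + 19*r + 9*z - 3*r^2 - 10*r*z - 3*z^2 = -3*r^2 + 19*r - 3*z^2 + z*(9 - 10*r) - 6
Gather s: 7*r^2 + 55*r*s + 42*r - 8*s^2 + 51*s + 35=7*r^2 + 42*r - 8*s^2 + s*(55*r + 51) + 35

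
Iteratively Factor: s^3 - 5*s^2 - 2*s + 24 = (s - 4)*(s^2 - s - 6) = (s - 4)*(s + 2)*(s - 3)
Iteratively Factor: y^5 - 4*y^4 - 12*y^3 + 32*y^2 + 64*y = (y - 4)*(y^4 - 12*y^2 - 16*y) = (y - 4)*(y + 2)*(y^3 - 2*y^2 - 8*y) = y*(y - 4)*(y + 2)*(y^2 - 2*y - 8) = y*(y - 4)*(y + 2)^2*(y - 4)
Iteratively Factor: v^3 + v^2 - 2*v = (v)*(v^2 + v - 2) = v*(v + 2)*(v - 1)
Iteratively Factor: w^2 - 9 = (w - 3)*(w + 3)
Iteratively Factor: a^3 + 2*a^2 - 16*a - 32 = (a - 4)*(a^2 + 6*a + 8) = (a - 4)*(a + 4)*(a + 2)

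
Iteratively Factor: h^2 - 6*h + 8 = (h - 4)*(h - 2)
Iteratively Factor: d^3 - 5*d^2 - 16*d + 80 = (d - 5)*(d^2 - 16) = (d - 5)*(d - 4)*(d + 4)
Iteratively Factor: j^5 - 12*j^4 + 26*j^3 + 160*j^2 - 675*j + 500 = (j - 5)*(j^4 - 7*j^3 - 9*j^2 + 115*j - 100) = (j - 5)*(j - 1)*(j^3 - 6*j^2 - 15*j + 100) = (j - 5)*(j - 1)*(j + 4)*(j^2 - 10*j + 25) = (j - 5)^2*(j - 1)*(j + 4)*(j - 5)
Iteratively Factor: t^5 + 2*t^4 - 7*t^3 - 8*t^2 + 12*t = (t + 2)*(t^4 - 7*t^2 + 6*t) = (t - 1)*(t + 2)*(t^3 + t^2 - 6*t) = (t - 2)*(t - 1)*(t + 2)*(t^2 + 3*t) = t*(t - 2)*(t - 1)*(t + 2)*(t + 3)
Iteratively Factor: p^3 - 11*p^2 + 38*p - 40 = (p - 4)*(p^2 - 7*p + 10) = (p - 4)*(p - 2)*(p - 5)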